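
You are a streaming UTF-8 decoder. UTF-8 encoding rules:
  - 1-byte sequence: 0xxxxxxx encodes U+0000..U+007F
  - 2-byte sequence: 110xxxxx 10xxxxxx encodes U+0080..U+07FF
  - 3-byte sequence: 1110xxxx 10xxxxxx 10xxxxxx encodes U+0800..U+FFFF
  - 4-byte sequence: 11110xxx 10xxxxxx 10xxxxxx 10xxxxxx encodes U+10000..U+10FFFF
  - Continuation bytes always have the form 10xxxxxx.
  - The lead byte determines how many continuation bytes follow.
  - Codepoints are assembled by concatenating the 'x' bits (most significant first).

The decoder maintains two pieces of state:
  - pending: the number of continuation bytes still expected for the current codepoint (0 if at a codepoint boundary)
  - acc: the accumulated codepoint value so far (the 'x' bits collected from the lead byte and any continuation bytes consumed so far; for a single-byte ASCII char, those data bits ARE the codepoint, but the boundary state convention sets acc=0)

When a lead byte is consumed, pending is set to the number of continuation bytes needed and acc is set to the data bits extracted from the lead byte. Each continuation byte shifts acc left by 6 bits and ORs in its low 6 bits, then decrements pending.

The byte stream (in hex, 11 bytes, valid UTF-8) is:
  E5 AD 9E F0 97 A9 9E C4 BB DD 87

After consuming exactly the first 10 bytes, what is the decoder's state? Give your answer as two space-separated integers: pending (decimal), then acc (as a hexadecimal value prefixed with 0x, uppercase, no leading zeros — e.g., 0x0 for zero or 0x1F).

Answer: 1 0x1D

Derivation:
Byte[0]=E5: 3-byte lead. pending=2, acc=0x5
Byte[1]=AD: continuation. acc=(acc<<6)|0x2D=0x16D, pending=1
Byte[2]=9E: continuation. acc=(acc<<6)|0x1E=0x5B5E, pending=0
Byte[3]=F0: 4-byte lead. pending=3, acc=0x0
Byte[4]=97: continuation. acc=(acc<<6)|0x17=0x17, pending=2
Byte[5]=A9: continuation. acc=(acc<<6)|0x29=0x5E9, pending=1
Byte[6]=9E: continuation. acc=(acc<<6)|0x1E=0x17A5E, pending=0
Byte[7]=C4: 2-byte lead. pending=1, acc=0x4
Byte[8]=BB: continuation. acc=(acc<<6)|0x3B=0x13B, pending=0
Byte[9]=DD: 2-byte lead. pending=1, acc=0x1D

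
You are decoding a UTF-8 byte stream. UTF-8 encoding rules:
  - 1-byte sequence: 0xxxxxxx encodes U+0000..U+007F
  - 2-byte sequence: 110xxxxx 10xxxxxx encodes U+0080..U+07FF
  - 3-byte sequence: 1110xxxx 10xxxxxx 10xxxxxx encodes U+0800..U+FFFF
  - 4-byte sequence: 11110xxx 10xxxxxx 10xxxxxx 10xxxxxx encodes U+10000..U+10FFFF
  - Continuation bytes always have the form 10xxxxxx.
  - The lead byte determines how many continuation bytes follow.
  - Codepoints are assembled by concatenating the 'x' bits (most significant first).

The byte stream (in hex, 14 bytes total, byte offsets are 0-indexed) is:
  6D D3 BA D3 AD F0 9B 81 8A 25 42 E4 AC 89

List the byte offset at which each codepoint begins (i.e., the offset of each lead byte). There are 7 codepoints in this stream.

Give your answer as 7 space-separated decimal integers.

Answer: 0 1 3 5 9 10 11

Derivation:
Byte[0]=6D: 1-byte ASCII. cp=U+006D
Byte[1]=D3: 2-byte lead, need 1 cont bytes. acc=0x13
Byte[2]=BA: continuation. acc=(acc<<6)|0x3A=0x4FA
Completed: cp=U+04FA (starts at byte 1)
Byte[3]=D3: 2-byte lead, need 1 cont bytes. acc=0x13
Byte[4]=AD: continuation. acc=(acc<<6)|0x2D=0x4ED
Completed: cp=U+04ED (starts at byte 3)
Byte[5]=F0: 4-byte lead, need 3 cont bytes. acc=0x0
Byte[6]=9B: continuation. acc=(acc<<6)|0x1B=0x1B
Byte[7]=81: continuation. acc=(acc<<6)|0x01=0x6C1
Byte[8]=8A: continuation. acc=(acc<<6)|0x0A=0x1B04A
Completed: cp=U+1B04A (starts at byte 5)
Byte[9]=25: 1-byte ASCII. cp=U+0025
Byte[10]=42: 1-byte ASCII. cp=U+0042
Byte[11]=E4: 3-byte lead, need 2 cont bytes. acc=0x4
Byte[12]=AC: continuation. acc=(acc<<6)|0x2C=0x12C
Byte[13]=89: continuation. acc=(acc<<6)|0x09=0x4B09
Completed: cp=U+4B09 (starts at byte 11)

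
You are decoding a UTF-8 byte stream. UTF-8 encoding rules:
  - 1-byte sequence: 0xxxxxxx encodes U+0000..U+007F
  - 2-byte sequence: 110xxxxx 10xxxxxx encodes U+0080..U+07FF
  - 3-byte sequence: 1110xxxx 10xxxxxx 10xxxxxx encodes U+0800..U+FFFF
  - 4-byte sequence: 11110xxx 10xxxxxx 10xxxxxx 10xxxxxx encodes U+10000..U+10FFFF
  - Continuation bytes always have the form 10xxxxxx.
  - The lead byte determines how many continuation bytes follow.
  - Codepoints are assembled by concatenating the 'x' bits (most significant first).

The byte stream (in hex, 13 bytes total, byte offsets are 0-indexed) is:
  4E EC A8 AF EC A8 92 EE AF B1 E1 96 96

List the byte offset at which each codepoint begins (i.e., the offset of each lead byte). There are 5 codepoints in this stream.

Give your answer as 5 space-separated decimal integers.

Byte[0]=4E: 1-byte ASCII. cp=U+004E
Byte[1]=EC: 3-byte lead, need 2 cont bytes. acc=0xC
Byte[2]=A8: continuation. acc=(acc<<6)|0x28=0x328
Byte[3]=AF: continuation. acc=(acc<<6)|0x2F=0xCA2F
Completed: cp=U+CA2F (starts at byte 1)
Byte[4]=EC: 3-byte lead, need 2 cont bytes. acc=0xC
Byte[5]=A8: continuation. acc=(acc<<6)|0x28=0x328
Byte[6]=92: continuation. acc=(acc<<6)|0x12=0xCA12
Completed: cp=U+CA12 (starts at byte 4)
Byte[7]=EE: 3-byte lead, need 2 cont bytes. acc=0xE
Byte[8]=AF: continuation. acc=(acc<<6)|0x2F=0x3AF
Byte[9]=B1: continuation. acc=(acc<<6)|0x31=0xEBF1
Completed: cp=U+EBF1 (starts at byte 7)
Byte[10]=E1: 3-byte lead, need 2 cont bytes. acc=0x1
Byte[11]=96: continuation. acc=(acc<<6)|0x16=0x56
Byte[12]=96: continuation. acc=(acc<<6)|0x16=0x1596
Completed: cp=U+1596 (starts at byte 10)

Answer: 0 1 4 7 10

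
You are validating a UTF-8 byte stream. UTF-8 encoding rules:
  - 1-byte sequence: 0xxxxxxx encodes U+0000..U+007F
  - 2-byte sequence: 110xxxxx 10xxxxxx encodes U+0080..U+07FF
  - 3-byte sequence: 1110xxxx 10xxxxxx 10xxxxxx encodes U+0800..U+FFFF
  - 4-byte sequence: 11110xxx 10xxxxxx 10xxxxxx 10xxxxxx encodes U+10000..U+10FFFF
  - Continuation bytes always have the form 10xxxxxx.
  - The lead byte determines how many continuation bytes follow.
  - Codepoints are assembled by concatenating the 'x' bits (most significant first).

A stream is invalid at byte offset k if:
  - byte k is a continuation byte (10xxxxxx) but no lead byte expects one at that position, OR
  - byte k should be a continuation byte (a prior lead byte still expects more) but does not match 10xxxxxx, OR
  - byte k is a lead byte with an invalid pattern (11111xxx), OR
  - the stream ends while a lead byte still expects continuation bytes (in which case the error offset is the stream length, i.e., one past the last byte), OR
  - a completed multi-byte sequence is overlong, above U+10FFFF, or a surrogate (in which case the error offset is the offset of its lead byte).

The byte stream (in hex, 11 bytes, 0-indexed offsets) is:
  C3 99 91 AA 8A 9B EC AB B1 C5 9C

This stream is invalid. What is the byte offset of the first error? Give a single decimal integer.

Answer: 2

Derivation:
Byte[0]=C3: 2-byte lead, need 1 cont bytes. acc=0x3
Byte[1]=99: continuation. acc=(acc<<6)|0x19=0xD9
Completed: cp=U+00D9 (starts at byte 0)
Byte[2]=91: INVALID lead byte (not 0xxx/110x/1110/11110)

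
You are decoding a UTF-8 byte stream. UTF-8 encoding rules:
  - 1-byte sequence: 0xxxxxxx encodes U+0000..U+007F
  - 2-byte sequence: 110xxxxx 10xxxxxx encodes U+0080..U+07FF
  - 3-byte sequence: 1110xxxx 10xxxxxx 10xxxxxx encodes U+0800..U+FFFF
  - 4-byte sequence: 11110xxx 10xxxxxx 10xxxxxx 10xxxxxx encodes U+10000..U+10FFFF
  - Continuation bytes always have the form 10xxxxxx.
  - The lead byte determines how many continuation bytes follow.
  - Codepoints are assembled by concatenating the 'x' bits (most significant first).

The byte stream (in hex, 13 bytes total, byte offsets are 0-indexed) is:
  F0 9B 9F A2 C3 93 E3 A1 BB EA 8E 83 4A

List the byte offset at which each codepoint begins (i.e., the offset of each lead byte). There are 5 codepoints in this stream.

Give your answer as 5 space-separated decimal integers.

Byte[0]=F0: 4-byte lead, need 3 cont bytes. acc=0x0
Byte[1]=9B: continuation. acc=(acc<<6)|0x1B=0x1B
Byte[2]=9F: continuation. acc=(acc<<6)|0x1F=0x6DF
Byte[3]=A2: continuation. acc=(acc<<6)|0x22=0x1B7E2
Completed: cp=U+1B7E2 (starts at byte 0)
Byte[4]=C3: 2-byte lead, need 1 cont bytes. acc=0x3
Byte[5]=93: continuation. acc=(acc<<6)|0x13=0xD3
Completed: cp=U+00D3 (starts at byte 4)
Byte[6]=E3: 3-byte lead, need 2 cont bytes. acc=0x3
Byte[7]=A1: continuation. acc=(acc<<6)|0x21=0xE1
Byte[8]=BB: continuation. acc=(acc<<6)|0x3B=0x387B
Completed: cp=U+387B (starts at byte 6)
Byte[9]=EA: 3-byte lead, need 2 cont bytes. acc=0xA
Byte[10]=8E: continuation. acc=(acc<<6)|0x0E=0x28E
Byte[11]=83: continuation. acc=(acc<<6)|0x03=0xA383
Completed: cp=U+A383 (starts at byte 9)
Byte[12]=4A: 1-byte ASCII. cp=U+004A

Answer: 0 4 6 9 12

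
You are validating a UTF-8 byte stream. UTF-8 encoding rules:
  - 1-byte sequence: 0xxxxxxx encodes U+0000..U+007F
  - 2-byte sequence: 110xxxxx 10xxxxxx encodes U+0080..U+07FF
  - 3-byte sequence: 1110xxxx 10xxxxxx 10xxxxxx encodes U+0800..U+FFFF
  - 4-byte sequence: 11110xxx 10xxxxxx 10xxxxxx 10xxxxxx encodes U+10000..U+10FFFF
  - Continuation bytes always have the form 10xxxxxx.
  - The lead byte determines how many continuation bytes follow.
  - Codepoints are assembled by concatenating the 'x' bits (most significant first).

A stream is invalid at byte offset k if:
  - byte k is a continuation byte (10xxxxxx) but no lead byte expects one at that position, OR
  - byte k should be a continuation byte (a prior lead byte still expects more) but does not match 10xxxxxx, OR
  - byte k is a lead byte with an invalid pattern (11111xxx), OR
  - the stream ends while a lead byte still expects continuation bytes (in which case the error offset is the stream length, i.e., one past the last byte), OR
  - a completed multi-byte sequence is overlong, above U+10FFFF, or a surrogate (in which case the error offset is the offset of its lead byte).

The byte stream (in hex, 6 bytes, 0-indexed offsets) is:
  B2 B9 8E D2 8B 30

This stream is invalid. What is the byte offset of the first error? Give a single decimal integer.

Answer: 0

Derivation:
Byte[0]=B2: INVALID lead byte (not 0xxx/110x/1110/11110)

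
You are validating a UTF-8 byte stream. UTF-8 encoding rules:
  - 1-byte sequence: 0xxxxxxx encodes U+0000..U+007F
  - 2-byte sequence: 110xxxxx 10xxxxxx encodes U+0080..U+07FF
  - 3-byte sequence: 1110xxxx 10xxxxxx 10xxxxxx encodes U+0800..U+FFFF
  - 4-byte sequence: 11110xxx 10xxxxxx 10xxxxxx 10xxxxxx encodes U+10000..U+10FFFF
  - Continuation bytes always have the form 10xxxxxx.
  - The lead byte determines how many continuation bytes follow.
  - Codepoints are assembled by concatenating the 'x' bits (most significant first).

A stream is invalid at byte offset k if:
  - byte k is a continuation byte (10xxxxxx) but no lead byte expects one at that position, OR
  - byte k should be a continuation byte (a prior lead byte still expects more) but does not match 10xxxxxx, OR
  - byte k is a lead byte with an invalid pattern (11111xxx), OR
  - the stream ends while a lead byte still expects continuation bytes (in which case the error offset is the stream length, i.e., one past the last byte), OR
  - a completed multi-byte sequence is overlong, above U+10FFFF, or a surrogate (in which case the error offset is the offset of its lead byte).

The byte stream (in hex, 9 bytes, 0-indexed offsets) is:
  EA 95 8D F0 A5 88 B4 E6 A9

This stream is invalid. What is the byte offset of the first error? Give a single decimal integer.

Byte[0]=EA: 3-byte lead, need 2 cont bytes. acc=0xA
Byte[1]=95: continuation. acc=(acc<<6)|0x15=0x295
Byte[2]=8D: continuation. acc=(acc<<6)|0x0D=0xA54D
Completed: cp=U+A54D (starts at byte 0)
Byte[3]=F0: 4-byte lead, need 3 cont bytes. acc=0x0
Byte[4]=A5: continuation. acc=(acc<<6)|0x25=0x25
Byte[5]=88: continuation. acc=(acc<<6)|0x08=0x948
Byte[6]=B4: continuation. acc=(acc<<6)|0x34=0x25234
Completed: cp=U+25234 (starts at byte 3)
Byte[7]=E6: 3-byte lead, need 2 cont bytes. acc=0x6
Byte[8]=A9: continuation. acc=(acc<<6)|0x29=0x1A9
Byte[9]: stream ended, expected continuation. INVALID

Answer: 9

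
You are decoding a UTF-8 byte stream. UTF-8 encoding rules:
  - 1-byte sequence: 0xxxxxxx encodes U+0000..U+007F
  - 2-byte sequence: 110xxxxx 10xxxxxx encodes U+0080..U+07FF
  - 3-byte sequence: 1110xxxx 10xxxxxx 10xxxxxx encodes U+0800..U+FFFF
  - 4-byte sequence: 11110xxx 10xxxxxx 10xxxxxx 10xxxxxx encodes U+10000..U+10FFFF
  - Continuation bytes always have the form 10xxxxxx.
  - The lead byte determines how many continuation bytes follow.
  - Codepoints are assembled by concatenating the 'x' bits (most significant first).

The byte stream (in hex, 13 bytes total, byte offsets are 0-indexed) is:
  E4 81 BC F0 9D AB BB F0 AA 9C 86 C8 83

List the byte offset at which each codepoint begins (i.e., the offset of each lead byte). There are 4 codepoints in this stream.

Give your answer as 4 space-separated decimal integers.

Byte[0]=E4: 3-byte lead, need 2 cont bytes. acc=0x4
Byte[1]=81: continuation. acc=(acc<<6)|0x01=0x101
Byte[2]=BC: continuation. acc=(acc<<6)|0x3C=0x407C
Completed: cp=U+407C (starts at byte 0)
Byte[3]=F0: 4-byte lead, need 3 cont bytes. acc=0x0
Byte[4]=9D: continuation. acc=(acc<<6)|0x1D=0x1D
Byte[5]=AB: continuation. acc=(acc<<6)|0x2B=0x76B
Byte[6]=BB: continuation. acc=(acc<<6)|0x3B=0x1DAFB
Completed: cp=U+1DAFB (starts at byte 3)
Byte[7]=F0: 4-byte lead, need 3 cont bytes. acc=0x0
Byte[8]=AA: continuation. acc=(acc<<6)|0x2A=0x2A
Byte[9]=9C: continuation. acc=(acc<<6)|0x1C=0xA9C
Byte[10]=86: continuation. acc=(acc<<6)|0x06=0x2A706
Completed: cp=U+2A706 (starts at byte 7)
Byte[11]=C8: 2-byte lead, need 1 cont bytes. acc=0x8
Byte[12]=83: continuation. acc=(acc<<6)|0x03=0x203
Completed: cp=U+0203 (starts at byte 11)

Answer: 0 3 7 11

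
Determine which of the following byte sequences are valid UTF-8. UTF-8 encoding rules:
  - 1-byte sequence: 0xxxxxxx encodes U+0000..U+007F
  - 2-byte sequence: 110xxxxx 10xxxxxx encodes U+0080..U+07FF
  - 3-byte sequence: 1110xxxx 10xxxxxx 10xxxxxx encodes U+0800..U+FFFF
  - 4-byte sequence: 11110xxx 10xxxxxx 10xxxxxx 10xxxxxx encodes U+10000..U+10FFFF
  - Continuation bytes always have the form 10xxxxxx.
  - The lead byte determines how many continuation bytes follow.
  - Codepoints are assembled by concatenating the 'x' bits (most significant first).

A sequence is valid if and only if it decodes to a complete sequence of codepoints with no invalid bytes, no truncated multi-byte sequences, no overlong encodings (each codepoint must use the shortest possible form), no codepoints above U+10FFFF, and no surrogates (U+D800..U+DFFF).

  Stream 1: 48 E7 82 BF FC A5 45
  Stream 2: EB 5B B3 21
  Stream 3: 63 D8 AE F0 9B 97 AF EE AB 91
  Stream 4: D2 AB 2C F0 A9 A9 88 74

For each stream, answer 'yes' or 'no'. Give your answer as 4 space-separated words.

Answer: no no yes yes

Derivation:
Stream 1: error at byte offset 4. INVALID
Stream 2: error at byte offset 1. INVALID
Stream 3: decodes cleanly. VALID
Stream 4: decodes cleanly. VALID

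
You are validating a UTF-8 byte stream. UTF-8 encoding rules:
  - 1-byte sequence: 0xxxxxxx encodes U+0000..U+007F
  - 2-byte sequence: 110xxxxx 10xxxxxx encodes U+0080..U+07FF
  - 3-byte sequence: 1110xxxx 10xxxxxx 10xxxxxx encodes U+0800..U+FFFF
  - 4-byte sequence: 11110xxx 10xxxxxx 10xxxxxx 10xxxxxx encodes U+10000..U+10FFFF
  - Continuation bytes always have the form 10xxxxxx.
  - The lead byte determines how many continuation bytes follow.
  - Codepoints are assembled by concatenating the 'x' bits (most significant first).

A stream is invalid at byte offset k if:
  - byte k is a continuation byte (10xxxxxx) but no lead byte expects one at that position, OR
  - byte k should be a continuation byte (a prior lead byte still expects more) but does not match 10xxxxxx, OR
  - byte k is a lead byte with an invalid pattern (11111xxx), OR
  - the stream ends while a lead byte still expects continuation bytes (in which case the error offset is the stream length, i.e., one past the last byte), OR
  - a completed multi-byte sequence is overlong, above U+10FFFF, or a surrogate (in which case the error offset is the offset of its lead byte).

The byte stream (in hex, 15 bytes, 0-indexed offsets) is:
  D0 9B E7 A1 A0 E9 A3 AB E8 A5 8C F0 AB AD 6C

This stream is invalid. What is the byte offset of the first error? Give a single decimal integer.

Answer: 14

Derivation:
Byte[0]=D0: 2-byte lead, need 1 cont bytes. acc=0x10
Byte[1]=9B: continuation. acc=(acc<<6)|0x1B=0x41B
Completed: cp=U+041B (starts at byte 0)
Byte[2]=E7: 3-byte lead, need 2 cont bytes. acc=0x7
Byte[3]=A1: continuation. acc=(acc<<6)|0x21=0x1E1
Byte[4]=A0: continuation. acc=(acc<<6)|0x20=0x7860
Completed: cp=U+7860 (starts at byte 2)
Byte[5]=E9: 3-byte lead, need 2 cont bytes. acc=0x9
Byte[6]=A3: continuation. acc=(acc<<6)|0x23=0x263
Byte[7]=AB: continuation. acc=(acc<<6)|0x2B=0x98EB
Completed: cp=U+98EB (starts at byte 5)
Byte[8]=E8: 3-byte lead, need 2 cont bytes. acc=0x8
Byte[9]=A5: continuation. acc=(acc<<6)|0x25=0x225
Byte[10]=8C: continuation. acc=(acc<<6)|0x0C=0x894C
Completed: cp=U+894C (starts at byte 8)
Byte[11]=F0: 4-byte lead, need 3 cont bytes. acc=0x0
Byte[12]=AB: continuation. acc=(acc<<6)|0x2B=0x2B
Byte[13]=AD: continuation. acc=(acc<<6)|0x2D=0xAED
Byte[14]=6C: expected 10xxxxxx continuation. INVALID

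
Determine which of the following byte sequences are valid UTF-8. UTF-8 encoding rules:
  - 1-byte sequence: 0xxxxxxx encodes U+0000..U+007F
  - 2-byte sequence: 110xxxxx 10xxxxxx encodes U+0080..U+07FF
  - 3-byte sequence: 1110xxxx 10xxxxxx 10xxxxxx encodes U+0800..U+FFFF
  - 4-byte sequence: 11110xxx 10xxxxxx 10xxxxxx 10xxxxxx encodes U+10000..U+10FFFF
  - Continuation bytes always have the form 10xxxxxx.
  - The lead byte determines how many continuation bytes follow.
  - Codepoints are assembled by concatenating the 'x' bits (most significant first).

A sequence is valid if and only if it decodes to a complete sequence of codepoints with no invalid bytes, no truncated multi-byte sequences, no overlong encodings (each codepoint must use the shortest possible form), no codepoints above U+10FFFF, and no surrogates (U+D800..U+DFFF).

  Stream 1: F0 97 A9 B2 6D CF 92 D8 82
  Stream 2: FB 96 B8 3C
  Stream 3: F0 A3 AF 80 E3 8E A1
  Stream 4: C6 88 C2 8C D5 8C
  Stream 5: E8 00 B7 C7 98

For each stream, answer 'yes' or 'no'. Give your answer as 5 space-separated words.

Answer: yes no yes yes no

Derivation:
Stream 1: decodes cleanly. VALID
Stream 2: error at byte offset 0. INVALID
Stream 3: decodes cleanly. VALID
Stream 4: decodes cleanly. VALID
Stream 5: error at byte offset 1. INVALID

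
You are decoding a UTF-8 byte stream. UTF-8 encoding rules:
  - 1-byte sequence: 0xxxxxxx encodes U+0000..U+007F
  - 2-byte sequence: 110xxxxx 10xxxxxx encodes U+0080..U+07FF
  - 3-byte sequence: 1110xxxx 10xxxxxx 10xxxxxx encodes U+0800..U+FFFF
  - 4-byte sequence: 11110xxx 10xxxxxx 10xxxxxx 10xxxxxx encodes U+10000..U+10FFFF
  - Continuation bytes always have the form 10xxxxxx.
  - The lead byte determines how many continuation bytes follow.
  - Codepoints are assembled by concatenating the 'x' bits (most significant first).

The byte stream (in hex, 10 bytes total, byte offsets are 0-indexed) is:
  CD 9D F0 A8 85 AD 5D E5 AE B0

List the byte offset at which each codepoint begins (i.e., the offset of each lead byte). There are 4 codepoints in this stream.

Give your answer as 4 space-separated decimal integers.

Answer: 0 2 6 7

Derivation:
Byte[0]=CD: 2-byte lead, need 1 cont bytes. acc=0xD
Byte[1]=9D: continuation. acc=(acc<<6)|0x1D=0x35D
Completed: cp=U+035D (starts at byte 0)
Byte[2]=F0: 4-byte lead, need 3 cont bytes. acc=0x0
Byte[3]=A8: continuation. acc=(acc<<6)|0x28=0x28
Byte[4]=85: continuation. acc=(acc<<6)|0x05=0xA05
Byte[5]=AD: continuation. acc=(acc<<6)|0x2D=0x2816D
Completed: cp=U+2816D (starts at byte 2)
Byte[6]=5D: 1-byte ASCII. cp=U+005D
Byte[7]=E5: 3-byte lead, need 2 cont bytes. acc=0x5
Byte[8]=AE: continuation. acc=(acc<<6)|0x2E=0x16E
Byte[9]=B0: continuation. acc=(acc<<6)|0x30=0x5BB0
Completed: cp=U+5BB0 (starts at byte 7)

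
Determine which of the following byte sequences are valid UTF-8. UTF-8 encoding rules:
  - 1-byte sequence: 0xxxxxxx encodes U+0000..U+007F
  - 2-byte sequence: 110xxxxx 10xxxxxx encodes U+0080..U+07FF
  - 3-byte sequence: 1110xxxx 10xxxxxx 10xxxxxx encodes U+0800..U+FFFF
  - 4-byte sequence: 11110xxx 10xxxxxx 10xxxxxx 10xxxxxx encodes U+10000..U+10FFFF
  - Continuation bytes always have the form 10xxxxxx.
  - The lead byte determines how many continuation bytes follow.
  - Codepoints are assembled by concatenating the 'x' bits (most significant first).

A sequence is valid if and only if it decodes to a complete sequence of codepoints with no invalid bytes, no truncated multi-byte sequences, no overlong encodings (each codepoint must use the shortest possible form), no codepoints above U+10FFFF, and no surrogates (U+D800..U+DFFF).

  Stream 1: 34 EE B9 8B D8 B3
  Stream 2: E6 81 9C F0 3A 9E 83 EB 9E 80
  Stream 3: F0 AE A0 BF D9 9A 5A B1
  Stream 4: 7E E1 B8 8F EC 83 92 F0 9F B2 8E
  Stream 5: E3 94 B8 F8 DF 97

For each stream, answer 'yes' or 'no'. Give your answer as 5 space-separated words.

Answer: yes no no yes no

Derivation:
Stream 1: decodes cleanly. VALID
Stream 2: error at byte offset 4. INVALID
Stream 3: error at byte offset 7. INVALID
Stream 4: decodes cleanly. VALID
Stream 5: error at byte offset 3. INVALID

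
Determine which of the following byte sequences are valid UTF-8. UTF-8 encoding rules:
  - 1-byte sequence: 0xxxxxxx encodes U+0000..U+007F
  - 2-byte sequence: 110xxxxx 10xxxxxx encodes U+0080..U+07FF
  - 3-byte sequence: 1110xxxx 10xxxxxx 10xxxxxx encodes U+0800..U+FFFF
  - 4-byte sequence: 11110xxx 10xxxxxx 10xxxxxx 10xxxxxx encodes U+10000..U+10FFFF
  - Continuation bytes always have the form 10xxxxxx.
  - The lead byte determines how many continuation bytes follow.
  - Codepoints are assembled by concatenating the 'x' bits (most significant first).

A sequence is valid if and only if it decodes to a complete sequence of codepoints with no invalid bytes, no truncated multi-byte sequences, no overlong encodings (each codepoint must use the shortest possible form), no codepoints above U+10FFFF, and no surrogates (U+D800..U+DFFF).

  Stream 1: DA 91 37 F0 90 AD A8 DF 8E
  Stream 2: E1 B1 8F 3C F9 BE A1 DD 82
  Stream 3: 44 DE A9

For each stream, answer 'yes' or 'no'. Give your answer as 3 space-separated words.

Stream 1: decodes cleanly. VALID
Stream 2: error at byte offset 4. INVALID
Stream 3: decodes cleanly. VALID

Answer: yes no yes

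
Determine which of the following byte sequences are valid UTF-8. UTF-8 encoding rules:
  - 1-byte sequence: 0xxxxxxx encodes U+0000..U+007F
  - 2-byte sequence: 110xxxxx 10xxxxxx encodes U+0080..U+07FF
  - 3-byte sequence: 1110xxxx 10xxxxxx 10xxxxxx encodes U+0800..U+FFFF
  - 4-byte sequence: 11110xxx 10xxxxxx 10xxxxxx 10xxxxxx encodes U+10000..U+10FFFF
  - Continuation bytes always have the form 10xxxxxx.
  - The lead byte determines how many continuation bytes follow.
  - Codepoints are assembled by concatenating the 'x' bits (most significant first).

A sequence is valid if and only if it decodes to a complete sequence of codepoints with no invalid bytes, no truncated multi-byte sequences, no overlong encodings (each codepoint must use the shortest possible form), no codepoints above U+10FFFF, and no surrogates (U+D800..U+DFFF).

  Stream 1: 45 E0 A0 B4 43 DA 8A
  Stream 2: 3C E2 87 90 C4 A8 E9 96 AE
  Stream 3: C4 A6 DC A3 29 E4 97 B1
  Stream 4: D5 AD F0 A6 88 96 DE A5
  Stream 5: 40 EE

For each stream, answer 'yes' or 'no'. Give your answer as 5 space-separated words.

Stream 1: decodes cleanly. VALID
Stream 2: decodes cleanly. VALID
Stream 3: decodes cleanly. VALID
Stream 4: decodes cleanly. VALID
Stream 5: error at byte offset 2. INVALID

Answer: yes yes yes yes no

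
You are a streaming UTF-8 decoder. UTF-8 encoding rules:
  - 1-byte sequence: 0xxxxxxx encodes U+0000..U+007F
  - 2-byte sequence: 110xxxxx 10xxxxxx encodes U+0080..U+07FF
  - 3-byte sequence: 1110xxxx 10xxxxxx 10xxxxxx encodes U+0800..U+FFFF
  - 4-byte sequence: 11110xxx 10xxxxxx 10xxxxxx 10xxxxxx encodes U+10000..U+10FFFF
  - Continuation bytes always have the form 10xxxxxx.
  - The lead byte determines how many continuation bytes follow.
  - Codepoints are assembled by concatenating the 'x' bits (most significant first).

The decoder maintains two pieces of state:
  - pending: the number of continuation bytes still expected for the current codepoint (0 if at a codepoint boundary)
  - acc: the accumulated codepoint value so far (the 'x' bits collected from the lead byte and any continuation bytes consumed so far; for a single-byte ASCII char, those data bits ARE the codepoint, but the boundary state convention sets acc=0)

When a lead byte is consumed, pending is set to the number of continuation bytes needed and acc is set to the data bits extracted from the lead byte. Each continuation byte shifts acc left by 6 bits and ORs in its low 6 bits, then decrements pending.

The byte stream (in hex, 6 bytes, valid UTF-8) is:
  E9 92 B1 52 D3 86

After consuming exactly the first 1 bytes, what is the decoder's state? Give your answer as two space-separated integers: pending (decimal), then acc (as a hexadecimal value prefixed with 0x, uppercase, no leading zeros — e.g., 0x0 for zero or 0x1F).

Answer: 2 0x9

Derivation:
Byte[0]=E9: 3-byte lead. pending=2, acc=0x9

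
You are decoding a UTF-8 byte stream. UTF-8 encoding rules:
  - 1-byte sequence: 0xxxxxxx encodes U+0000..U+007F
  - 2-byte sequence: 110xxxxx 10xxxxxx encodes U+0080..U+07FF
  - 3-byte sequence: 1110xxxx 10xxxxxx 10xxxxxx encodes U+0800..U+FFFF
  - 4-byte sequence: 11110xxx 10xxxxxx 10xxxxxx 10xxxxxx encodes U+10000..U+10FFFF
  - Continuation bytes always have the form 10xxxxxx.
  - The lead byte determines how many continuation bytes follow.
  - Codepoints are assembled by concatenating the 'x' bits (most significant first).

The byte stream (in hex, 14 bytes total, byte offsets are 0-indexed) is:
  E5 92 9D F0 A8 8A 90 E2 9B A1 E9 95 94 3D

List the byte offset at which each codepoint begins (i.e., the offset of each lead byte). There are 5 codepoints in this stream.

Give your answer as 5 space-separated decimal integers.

Answer: 0 3 7 10 13

Derivation:
Byte[0]=E5: 3-byte lead, need 2 cont bytes. acc=0x5
Byte[1]=92: continuation. acc=(acc<<6)|0x12=0x152
Byte[2]=9D: continuation. acc=(acc<<6)|0x1D=0x549D
Completed: cp=U+549D (starts at byte 0)
Byte[3]=F0: 4-byte lead, need 3 cont bytes. acc=0x0
Byte[4]=A8: continuation. acc=(acc<<6)|0x28=0x28
Byte[5]=8A: continuation. acc=(acc<<6)|0x0A=0xA0A
Byte[6]=90: continuation. acc=(acc<<6)|0x10=0x28290
Completed: cp=U+28290 (starts at byte 3)
Byte[7]=E2: 3-byte lead, need 2 cont bytes. acc=0x2
Byte[8]=9B: continuation. acc=(acc<<6)|0x1B=0x9B
Byte[9]=A1: continuation. acc=(acc<<6)|0x21=0x26E1
Completed: cp=U+26E1 (starts at byte 7)
Byte[10]=E9: 3-byte lead, need 2 cont bytes. acc=0x9
Byte[11]=95: continuation. acc=(acc<<6)|0x15=0x255
Byte[12]=94: continuation. acc=(acc<<6)|0x14=0x9554
Completed: cp=U+9554 (starts at byte 10)
Byte[13]=3D: 1-byte ASCII. cp=U+003D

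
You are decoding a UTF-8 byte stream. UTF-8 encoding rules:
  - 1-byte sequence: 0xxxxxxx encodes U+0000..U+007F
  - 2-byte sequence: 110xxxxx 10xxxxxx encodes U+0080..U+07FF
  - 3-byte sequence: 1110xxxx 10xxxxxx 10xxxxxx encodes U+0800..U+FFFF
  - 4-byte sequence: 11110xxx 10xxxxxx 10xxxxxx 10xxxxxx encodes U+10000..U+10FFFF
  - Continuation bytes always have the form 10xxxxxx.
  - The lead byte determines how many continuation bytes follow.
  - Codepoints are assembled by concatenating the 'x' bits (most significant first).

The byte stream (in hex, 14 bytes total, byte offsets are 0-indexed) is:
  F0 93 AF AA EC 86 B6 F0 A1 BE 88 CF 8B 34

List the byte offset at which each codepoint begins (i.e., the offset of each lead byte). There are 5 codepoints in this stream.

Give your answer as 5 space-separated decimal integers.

Byte[0]=F0: 4-byte lead, need 3 cont bytes. acc=0x0
Byte[1]=93: continuation. acc=(acc<<6)|0x13=0x13
Byte[2]=AF: continuation. acc=(acc<<6)|0x2F=0x4EF
Byte[3]=AA: continuation. acc=(acc<<6)|0x2A=0x13BEA
Completed: cp=U+13BEA (starts at byte 0)
Byte[4]=EC: 3-byte lead, need 2 cont bytes. acc=0xC
Byte[5]=86: continuation. acc=(acc<<6)|0x06=0x306
Byte[6]=B6: continuation. acc=(acc<<6)|0x36=0xC1B6
Completed: cp=U+C1B6 (starts at byte 4)
Byte[7]=F0: 4-byte lead, need 3 cont bytes. acc=0x0
Byte[8]=A1: continuation. acc=(acc<<6)|0x21=0x21
Byte[9]=BE: continuation. acc=(acc<<6)|0x3E=0x87E
Byte[10]=88: continuation. acc=(acc<<6)|0x08=0x21F88
Completed: cp=U+21F88 (starts at byte 7)
Byte[11]=CF: 2-byte lead, need 1 cont bytes. acc=0xF
Byte[12]=8B: continuation. acc=(acc<<6)|0x0B=0x3CB
Completed: cp=U+03CB (starts at byte 11)
Byte[13]=34: 1-byte ASCII. cp=U+0034

Answer: 0 4 7 11 13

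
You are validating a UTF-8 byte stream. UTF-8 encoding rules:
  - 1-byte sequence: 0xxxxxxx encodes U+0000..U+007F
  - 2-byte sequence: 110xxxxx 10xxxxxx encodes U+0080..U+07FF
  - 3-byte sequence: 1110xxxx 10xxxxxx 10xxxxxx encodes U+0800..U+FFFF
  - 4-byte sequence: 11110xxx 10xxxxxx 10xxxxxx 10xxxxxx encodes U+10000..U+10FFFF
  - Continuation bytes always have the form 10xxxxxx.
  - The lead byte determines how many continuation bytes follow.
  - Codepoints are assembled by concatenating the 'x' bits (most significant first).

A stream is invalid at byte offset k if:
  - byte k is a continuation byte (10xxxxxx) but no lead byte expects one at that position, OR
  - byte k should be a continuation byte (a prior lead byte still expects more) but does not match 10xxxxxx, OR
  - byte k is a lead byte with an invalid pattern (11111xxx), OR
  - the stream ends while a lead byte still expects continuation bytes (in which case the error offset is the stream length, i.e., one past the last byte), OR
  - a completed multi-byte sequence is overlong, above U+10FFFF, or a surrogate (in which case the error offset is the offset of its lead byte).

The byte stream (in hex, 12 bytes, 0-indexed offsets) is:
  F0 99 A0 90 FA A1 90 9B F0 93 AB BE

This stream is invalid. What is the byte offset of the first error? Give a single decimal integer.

Answer: 4

Derivation:
Byte[0]=F0: 4-byte lead, need 3 cont bytes. acc=0x0
Byte[1]=99: continuation. acc=(acc<<6)|0x19=0x19
Byte[2]=A0: continuation. acc=(acc<<6)|0x20=0x660
Byte[3]=90: continuation. acc=(acc<<6)|0x10=0x19810
Completed: cp=U+19810 (starts at byte 0)
Byte[4]=FA: INVALID lead byte (not 0xxx/110x/1110/11110)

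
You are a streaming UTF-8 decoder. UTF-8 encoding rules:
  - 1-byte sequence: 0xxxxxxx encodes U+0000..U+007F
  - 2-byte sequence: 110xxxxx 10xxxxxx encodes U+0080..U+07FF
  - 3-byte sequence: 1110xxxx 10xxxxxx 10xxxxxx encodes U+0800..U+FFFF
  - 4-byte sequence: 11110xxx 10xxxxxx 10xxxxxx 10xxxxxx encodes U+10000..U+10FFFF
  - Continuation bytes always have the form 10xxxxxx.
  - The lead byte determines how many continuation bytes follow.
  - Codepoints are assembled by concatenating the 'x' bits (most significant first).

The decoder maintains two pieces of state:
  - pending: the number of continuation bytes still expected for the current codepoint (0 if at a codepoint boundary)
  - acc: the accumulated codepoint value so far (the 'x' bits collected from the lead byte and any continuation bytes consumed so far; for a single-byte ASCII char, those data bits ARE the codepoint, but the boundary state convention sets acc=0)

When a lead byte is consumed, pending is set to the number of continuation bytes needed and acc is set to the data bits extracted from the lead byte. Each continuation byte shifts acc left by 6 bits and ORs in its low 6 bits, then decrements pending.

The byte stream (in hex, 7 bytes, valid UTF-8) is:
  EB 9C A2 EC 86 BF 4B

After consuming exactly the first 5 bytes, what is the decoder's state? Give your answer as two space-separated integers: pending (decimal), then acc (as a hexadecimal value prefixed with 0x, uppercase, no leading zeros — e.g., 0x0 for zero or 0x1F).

Answer: 1 0x306

Derivation:
Byte[0]=EB: 3-byte lead. pending=2, acc=0xB
Byte[1]=9C: continuation. acc=(acc<<6)|0x1C=0x2DC, pending=1
Byte[2]=A2: continuation. acc=(acc<<6)|0x22=0xB722, pending=0
Byte[3]=EC: 3-byte lead. pending=2, acc=0xC
Byte[4]=86: continuation. acc=(acc<<6)|0x06=0x306, pending=1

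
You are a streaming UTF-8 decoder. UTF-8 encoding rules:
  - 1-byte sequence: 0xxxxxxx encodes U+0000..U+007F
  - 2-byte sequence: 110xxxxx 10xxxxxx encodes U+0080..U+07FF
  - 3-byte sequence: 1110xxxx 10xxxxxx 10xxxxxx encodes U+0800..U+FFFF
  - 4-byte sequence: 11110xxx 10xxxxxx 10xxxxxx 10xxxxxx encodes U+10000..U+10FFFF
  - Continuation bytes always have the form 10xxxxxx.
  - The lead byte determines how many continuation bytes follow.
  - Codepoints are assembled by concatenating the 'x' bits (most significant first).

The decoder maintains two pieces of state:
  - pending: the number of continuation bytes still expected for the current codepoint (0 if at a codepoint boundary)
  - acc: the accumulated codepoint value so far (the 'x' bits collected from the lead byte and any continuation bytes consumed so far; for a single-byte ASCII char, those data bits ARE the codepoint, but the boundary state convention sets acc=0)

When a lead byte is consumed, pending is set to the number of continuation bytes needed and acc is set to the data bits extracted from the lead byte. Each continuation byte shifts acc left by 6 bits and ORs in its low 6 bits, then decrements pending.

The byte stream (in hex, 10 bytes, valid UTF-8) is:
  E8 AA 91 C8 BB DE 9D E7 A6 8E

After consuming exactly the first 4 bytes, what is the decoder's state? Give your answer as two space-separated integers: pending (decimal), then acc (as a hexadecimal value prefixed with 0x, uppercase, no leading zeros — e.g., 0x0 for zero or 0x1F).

Byte[0]=E8: 3-byte lead. pending=2, acc=0x8
Byte[1]=AA: continuation. acc=(acc<<6)|0x2A=0x22A, pending=1
Byte[2]=91: continuation. acc=(acc<<6)|0x11=0x8A91, pending=0
Byte[3]=C8: 2-byte lead. pending=1, acc=0x8

Answer: 1 0x8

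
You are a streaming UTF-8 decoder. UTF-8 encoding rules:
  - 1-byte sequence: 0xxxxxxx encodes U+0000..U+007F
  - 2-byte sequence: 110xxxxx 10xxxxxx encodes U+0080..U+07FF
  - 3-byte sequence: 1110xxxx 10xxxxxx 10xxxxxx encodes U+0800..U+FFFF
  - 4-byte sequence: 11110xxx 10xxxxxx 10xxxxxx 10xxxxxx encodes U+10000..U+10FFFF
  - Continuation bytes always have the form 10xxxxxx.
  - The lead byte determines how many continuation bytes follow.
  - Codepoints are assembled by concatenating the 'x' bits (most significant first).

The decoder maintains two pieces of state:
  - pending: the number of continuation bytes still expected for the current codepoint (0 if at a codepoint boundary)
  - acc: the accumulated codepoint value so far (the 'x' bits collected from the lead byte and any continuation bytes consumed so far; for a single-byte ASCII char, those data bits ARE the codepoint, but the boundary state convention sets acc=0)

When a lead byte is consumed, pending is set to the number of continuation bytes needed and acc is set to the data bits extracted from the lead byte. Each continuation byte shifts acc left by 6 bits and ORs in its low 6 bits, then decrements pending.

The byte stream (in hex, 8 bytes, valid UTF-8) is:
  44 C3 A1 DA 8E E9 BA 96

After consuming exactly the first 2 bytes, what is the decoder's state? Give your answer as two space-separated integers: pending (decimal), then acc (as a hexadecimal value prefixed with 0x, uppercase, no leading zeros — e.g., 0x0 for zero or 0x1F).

Answer: 1 0x3

Derivation:
Byte[0]=44: 1-byte. pending=0, acc=0x0
Byte[1]=C3: 2-byte lead. pending=1, acc=0x3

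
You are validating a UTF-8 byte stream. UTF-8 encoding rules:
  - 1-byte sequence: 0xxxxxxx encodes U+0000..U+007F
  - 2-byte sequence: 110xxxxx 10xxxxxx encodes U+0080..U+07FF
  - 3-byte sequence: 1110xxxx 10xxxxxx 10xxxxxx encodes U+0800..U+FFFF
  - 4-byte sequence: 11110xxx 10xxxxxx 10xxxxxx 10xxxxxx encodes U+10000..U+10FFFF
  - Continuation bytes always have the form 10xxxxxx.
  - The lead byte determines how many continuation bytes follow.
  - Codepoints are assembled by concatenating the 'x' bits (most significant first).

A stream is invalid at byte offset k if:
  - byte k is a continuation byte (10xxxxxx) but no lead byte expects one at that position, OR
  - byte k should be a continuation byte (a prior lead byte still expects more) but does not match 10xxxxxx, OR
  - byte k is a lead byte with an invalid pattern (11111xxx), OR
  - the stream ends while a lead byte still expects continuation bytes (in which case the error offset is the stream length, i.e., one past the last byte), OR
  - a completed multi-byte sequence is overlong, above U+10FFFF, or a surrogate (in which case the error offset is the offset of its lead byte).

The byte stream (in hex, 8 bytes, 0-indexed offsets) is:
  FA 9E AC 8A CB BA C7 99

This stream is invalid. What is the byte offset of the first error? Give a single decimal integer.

Byte[0]=FA: INVALID lead byte (not 0xxx/110x/1110/11110)

Answer: 0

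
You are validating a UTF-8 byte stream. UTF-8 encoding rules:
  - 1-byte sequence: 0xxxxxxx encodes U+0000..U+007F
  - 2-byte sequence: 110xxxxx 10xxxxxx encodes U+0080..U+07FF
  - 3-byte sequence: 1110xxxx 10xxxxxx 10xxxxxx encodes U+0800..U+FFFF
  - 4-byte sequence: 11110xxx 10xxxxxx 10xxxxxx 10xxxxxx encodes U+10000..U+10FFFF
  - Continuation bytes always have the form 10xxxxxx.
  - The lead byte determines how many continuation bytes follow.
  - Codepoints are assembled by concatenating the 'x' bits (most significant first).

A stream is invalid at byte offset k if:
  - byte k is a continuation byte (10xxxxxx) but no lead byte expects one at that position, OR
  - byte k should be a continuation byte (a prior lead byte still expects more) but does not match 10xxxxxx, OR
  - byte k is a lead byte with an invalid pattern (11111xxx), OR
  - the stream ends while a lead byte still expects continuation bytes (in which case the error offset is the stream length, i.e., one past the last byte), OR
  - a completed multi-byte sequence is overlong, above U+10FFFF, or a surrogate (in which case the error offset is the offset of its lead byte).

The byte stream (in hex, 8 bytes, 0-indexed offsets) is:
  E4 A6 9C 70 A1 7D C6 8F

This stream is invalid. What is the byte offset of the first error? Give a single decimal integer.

Byte[0]=E4: 3-byte lead, need 2 cont bytes. acc=0x4
Byte[1]=A6: continuation. acc=(acc<<6)|0x26=0x126
Byte[2]=9C: continuation. acc=(acc<<6)|0x1C=0x499C
Completed: cp=U+499C (starts at byte 0)
Byte[3]=70: 1-byte ASCII. cp=U+0070
Byte[4]=A1: INVALID lead byte (not 0xxx/110x/1110/11110)

Answer: 4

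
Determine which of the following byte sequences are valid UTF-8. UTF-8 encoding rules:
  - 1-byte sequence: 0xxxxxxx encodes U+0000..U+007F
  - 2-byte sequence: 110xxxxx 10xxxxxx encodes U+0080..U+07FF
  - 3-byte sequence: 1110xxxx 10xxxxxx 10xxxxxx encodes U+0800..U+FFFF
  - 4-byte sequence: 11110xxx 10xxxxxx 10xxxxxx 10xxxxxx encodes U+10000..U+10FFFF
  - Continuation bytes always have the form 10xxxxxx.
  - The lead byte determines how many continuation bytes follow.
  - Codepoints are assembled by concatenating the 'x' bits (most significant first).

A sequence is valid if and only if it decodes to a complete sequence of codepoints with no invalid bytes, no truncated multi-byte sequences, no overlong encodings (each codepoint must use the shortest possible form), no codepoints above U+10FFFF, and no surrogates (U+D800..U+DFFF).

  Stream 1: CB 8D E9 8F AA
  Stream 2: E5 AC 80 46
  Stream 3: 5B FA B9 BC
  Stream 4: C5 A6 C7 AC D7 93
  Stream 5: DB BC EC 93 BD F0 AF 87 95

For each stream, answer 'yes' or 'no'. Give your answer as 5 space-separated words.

Stream 1: decodes cleanly. VALID
Stream 2: decodes cleanly. VALID
Stream 3: error at byte offset 1. INVALID
Stream 4: decodes cleanly. VALID
Stream 5: decodes cleanly. VALID

Answer: yes yes no yes yes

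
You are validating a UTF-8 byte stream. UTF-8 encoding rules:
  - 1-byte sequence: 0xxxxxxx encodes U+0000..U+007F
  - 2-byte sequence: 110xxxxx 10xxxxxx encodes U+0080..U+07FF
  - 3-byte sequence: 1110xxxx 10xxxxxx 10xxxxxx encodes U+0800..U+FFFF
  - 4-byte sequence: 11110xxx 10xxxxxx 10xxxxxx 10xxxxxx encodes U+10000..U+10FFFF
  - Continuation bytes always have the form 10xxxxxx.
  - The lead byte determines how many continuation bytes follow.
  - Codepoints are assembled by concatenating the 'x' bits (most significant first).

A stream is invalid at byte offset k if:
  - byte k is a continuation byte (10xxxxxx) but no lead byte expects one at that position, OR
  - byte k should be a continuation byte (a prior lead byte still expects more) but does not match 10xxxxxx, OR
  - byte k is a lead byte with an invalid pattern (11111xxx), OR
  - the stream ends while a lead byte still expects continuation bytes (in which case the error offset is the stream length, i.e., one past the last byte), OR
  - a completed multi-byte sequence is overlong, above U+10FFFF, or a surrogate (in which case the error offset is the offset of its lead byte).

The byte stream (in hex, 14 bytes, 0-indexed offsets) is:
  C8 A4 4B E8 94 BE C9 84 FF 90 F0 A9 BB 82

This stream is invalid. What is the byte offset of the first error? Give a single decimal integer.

Answer: 8

Derivation:
Byte[0]=C8: 2-byte lead, need 1 cont bytes. acc=0x8
Byte[1]=A4: continuation. acc=(acc<<6)|0x24=0x224
Completed: cp=U+0224 (starts at byte 0)
Byte[2]=4B: 1-byte ASCII. cp=U+004B
Byte[3]=E8: 3-byte lead, need 2 cont bytes. acc=0x8
Byte[4]=94: continuation. acc=(acc<<6)|0x14=0x214
Byte[5]=BE: continuation. acc=(acc<<6)|0x3E=0x853E
Completed: cp=U+853E (starts at byte 3)
Byte[6]=C9: 2-byte lead, need 1 cont bytes. acc=0x9
Byte[7]=84: continuation. acc=(acc<<6)|0x04=0x244
Completed: cp=U+0244 (starts at byte 6)
Byte[8]=FF: INVALID lead byte (not 0xxx/110x/1110/11110)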